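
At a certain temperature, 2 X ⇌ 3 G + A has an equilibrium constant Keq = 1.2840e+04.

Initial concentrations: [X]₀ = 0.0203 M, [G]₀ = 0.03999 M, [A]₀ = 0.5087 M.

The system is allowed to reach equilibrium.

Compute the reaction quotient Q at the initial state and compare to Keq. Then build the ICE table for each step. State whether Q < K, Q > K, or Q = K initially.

Q₀ = 0.07894; Q < K (proceeds forward)

Q₀ = 0.07894 vs Keq = 1.2840e+04 ⇒ Q<K, forward
Step 1:
                    X           G           A
  Initial      0.0203     0.03999      0.5087
  Change     -0.02018     0.03027     0.01009
  Equil    1.1839e-04     0.07026      0.5188
  solve Keq expr → x = 0.01009; check Q = 1.2840e+04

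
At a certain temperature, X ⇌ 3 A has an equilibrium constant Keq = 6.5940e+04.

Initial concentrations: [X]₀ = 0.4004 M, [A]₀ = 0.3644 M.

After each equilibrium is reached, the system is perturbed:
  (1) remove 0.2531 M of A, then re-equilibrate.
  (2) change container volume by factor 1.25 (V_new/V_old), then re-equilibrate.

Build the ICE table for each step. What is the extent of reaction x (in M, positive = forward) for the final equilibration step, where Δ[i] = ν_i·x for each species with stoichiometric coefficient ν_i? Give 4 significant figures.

Q₀ = 0.1208 vs Keq = 6.5940e+04 ⇒ Q<K, forward
Step 1:
                  X         A
  init       0.4004    0.3644
  Δ         -0.4003     1.201
  eq      5.8177e-05     1.565
  solve Keq expr → x = 0.4003; check Q = 6.5940e+04
Then remove 0.2531 M of A.
Step 2:
                  X         A
  init    5.8177e-05     1.312
  Δ       -2.3896e-05 7.1688e-05
  eq      3.4280e-05     1.312
  solve Keq expr → x = 2.3896e-05; check Q = 6.5940e+04
Then change container volume by factor 1.25 (V_new/V_old).
Step 3:
                  X         A
  init    2.7424e-05      1.05
  Δ       -9.8713e-06 2.9614e-05
  eq      1.7553e-05      1.05
  solve Keq expr → x = 9.8713e-06; check Q = 6.5940e+04

x = 9.8713e-06 M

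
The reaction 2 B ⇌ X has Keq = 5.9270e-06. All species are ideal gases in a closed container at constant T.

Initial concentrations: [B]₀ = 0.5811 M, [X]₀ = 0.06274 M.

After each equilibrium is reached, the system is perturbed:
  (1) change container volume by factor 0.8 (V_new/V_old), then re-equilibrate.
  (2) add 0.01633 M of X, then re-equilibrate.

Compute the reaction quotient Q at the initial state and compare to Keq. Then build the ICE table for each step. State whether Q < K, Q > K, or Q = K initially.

Q₀ = 0.1858 vs Keq = 5.9270e-06 ⇒ Q>K, reverse
Step 1:
                  B         X
  init       0.5811   0.06274
  Δ          0.1255  -0.06274
  eq         0.7066 2.9590e-06
  solve Keq expr → x = -0.06274; check Q = 5.9270e-06
Then change container volume by factor 0.8 (V_new/V_old).
Step 2:
                  B         X
  init       0.8832 3.6988e-06
  Δ       -1.8494e-06 9.2468e-07
  eq         0.8832 4.6235e-06
  solve Keq expr → x = 9.2468e-07; check Q = 5.9270e-06
Then add 0.01633 M of X.
Step 3:
                  B         X
  init       0.8832   0.01633
  Δ         0.03266  -0.01633
  eq         0.9159 4.9717e-06
  solve Keq expr → x = -0.01633; check Q = 5.9270e-06

Q₀ = 0.1858; Q > K (proceeds reverse)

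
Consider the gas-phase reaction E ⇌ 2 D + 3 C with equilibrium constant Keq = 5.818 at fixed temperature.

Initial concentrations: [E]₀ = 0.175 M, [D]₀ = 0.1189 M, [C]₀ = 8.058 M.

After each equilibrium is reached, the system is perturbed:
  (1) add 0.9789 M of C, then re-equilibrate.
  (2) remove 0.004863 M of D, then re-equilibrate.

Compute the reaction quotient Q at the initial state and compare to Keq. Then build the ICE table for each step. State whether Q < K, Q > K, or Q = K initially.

Q₀ = 42.27; Q > K (proceeds reverse)

Q₀ = 42.27 vs Keq = 5.818 ⇒ Q>K, reverse
Step 1:
                  E         D         C
  Initial     0.175    0.1189     8.058
  Change    0.03482  -0.06964   -0.1045
  Equil      0.2098   0.04926     7.954
  solve Keq expr → x = -0.03482; check Q = 5.818
Then add 0.9789 M of C.
Step 2:
                  E         D         C
  Initial    0.2098   0.04926     8.932
  Change   0.003714 -0.007428  -0.01114
  Equil      0.2135   0.04183     8.921
  solve Keq expr → x = -0.003714; check Q = 5.818
Then remove 0.004863 M of D.
Step 3:
                  E         D         C
  Initial    0.2135   0.03697     8.921
  Change  -0.002295   0.00459  0.006884
  Equil      0.2112   0.04156     8.928
  solve Keq expr → x = 0.002295; check Q = 5.818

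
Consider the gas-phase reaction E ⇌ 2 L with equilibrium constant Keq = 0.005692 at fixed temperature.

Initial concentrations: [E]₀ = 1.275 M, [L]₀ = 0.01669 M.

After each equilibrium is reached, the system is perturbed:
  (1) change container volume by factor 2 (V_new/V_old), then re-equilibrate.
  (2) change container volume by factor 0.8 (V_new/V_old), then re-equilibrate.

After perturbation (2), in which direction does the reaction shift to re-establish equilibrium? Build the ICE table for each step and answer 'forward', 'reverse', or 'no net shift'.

Direction: reverse

Q₀ = 2.1848e-04 vs Keq = 0.005692 ⇒ Q<K, forward
Step 1:
                   E          L
  I            1.275    0.01669
  C         -0.03368    0.06737
  E            1.241    0.08406
  solve Keq expr → x = 0.03368; check Q = 0.005692
Then change container volume by factor 2 (V_new/V_old).
Step 2:
                   E          L
  I           0.6207    0.04203
  C          -0.0085      0.017
  E           0.6122    0.05903
  solve Keq expr → x = 0.0085; check Q = 0.005692
Then change container volume by factor 0.8 (V_new/V_old).
Step 3:
                   E          L
  I           0.7652    0.07379
  C         0.003813  -0.007626
  E            0.769    0.06616
  solve Keq expr → x = -0.003813; check Q = 0.005692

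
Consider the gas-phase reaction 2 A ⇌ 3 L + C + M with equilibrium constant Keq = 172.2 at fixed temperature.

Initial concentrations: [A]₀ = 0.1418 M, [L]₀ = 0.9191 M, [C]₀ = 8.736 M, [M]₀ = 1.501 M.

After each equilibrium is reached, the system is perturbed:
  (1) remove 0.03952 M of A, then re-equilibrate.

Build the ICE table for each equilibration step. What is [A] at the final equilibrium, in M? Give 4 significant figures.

Q₀ = 506.3 vs Keq = 172.2 ⇒ Q>K, reverse
Step 1:
                   A          L          C          M
  I           0.1418     0.9191      8.736      1.501
  C          0.06255   -0.09383   -0.03128   -0.03128
  E           0.2044     0.8253      8.705       1.47
  solve Keq expr → x = -0.03128; check Q = 172.2
Then remove 0.03952 M of A.
Step 2:
                   A          L          C          M
  I           0.1648     0.8253      8.705       1.47
  C          0.02488   -0.03731   -0.01244   -0.01244
  E           0.1897      0.788      8.692      1.457
  solve Keq expr → x = -0.01244; check Q = 172.2

[A]_eq = 0.1897 M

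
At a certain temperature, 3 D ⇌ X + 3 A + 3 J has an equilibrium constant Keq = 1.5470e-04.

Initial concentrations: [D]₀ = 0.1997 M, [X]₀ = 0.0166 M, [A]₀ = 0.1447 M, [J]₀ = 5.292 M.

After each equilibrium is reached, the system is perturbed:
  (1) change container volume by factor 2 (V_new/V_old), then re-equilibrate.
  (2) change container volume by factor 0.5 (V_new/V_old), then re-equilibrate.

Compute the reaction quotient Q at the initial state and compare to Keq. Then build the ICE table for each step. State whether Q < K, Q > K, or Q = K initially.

Q₀ = 0.9359; Q > K (proceeds reverse)

Q₀ = 0.9359 vs Keq = 1.5470e-04 ⇒ Q>K, reverse
Step 1:
                   D          X          A          J
  I           0.1997     0.0166     0.1447      5.292
  C          0.04974   -0.01658   -0.04974   -0.04974
  E           0.2494 1.9464e-05    0.09496      5.242
  solve Keq expr → x = -0.01658; check Q = 1.5470e-04
Then change container volume by factor 2 (V_new/V_old).
Step 2:
                   D          X          A          J
  I           0.1247 9.7322e-06    0.04748      2.621
  C       -4.2093e-04 1.4031e-04 4.2093e-04 4.2093e-04
  E           0.1243 1.5004e-04     0.0479      2.622
  solve Keq expr → x = 1.4031e-04; check Q = 1.5470e-04
Then change container volume by factor 0.5 (V_new/V_old).
Step 3:
                   D          X          A          J
  I           0.2486 3.0009e-04     0.0958      5.243
  C       8.4187e-04 -2.8062e-04 -8.4187e-04 -8.4187e-04
  E           0.2494 1.9464e-05    0.09496      5.242
  solve Keq expr → x = -2.8062e-04; check Q = 1.5470e-04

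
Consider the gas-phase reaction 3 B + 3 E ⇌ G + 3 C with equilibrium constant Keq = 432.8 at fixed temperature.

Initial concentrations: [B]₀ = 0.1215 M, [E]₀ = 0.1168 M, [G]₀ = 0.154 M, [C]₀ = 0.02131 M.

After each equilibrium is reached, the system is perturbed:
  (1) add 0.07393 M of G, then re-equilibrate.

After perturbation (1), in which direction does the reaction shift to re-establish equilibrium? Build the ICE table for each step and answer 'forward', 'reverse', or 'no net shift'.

Direction: reverse

Q₀ = 0.5215 vs Keq = 432.8 ⇒ Q<K, forward
Step 1:
                   B          E          G          C
  I           0.1215     0.1168      0.154    0.02131
  C         -0.04791   -0.04791    0.01597    0.04791
  E          0.07359    0.06889       0.17    0.06922
  solve Keq expr → x = 0.01597; check Q = 432.8
Then add 0.07393 M of G.
Step 2:
                   B          E          G          C
  I          0.07359    0.06889     0.2439    0.06922
  C         0.002815   0.002815 -9.3823e-04  -0.002815
  E           0.0764     0.0717      0.243    0.06641
  solve Keq expr → x = -9.3823e-04; check Q = 432.8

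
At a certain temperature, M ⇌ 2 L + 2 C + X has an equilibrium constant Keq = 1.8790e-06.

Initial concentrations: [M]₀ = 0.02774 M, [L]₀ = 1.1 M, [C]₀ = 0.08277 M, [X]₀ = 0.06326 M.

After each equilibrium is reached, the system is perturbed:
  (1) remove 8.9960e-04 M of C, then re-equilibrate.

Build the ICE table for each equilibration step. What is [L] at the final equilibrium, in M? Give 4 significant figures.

[L]_eq = 1.02 M

Q₀ = 0.0189 vs Keq = 1.8790e-06 ⇒ Q>K, reverse
Step 1:
                  M         L         C         X
  I         0.02774       1.1   0.08277   0.06326
  C         0.04023  -0.08046  -0.08046  -0.04023
  E         0.06797      1.02   0.00231   0.02303
  solve Keq expr → x = -0.04023; check Q = 1.8790e-06
Then remove 8.9960e-04 M of C.
Step 2:
                  M         L         C         X
  I         0.06797      1.02   0.00141   0.02303
  C       -4.3443e-04 8.6885e-04 8.6885e-04 4.3443e-04
  E         0.06754      1.02  0.002279   0.02346
  solve Keq expr → x = 4.3443e-04; check Q = 1.8790e-06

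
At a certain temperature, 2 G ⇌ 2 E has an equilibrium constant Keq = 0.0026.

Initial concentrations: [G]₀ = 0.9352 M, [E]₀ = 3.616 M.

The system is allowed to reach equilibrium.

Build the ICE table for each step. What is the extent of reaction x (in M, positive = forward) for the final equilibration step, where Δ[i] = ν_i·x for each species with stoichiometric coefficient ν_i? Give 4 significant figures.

x = -1.698 M

Q₀ = 14.95 vs Keq = 0.0026 ⇒ Q>K, reverse
Step 1:
                   G          E
  Initial     0.9352      3.616
  Change       3.395     -3.395
  Equil         4.33     0.2208
  solve Keq expr → x = -1.698; check Q = 0.0026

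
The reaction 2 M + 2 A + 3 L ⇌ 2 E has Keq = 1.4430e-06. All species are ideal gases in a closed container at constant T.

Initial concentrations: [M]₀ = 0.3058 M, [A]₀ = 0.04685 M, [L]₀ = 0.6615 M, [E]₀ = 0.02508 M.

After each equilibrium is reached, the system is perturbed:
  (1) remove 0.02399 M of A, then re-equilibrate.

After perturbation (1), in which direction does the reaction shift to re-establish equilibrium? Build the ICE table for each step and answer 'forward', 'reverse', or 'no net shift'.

Direction: reverse

Q₀ = 10.59 vs Keq = 1.4430e-06 ⇒ Q>K, reverse
Step 1:
                    M           A           L           E
  Initial      0.3058     0.04685      0.6615     0.02508
  Change      0.02506     0.02506     0.03759    -0.02506
  Equil        0.3309     0.07191      0.6991  1.6707e-05
  solve Keq expr → x = -0.01253; check Q = 1.4430e-06
Then remove 0.02399 M of A.
Step 2:
                    M           A           L           E
  Initial      0.3309     0.04792      0.6991  1.6707e-05
  Change   5.5717e-06  5.5717e-06  8.3575e-06 -5.5717e-06
  Equil        0.3309     0.04793      0.6991  1.1135e-05
  solve Keq expr → x = -2.7858e-06; check Q = 1.4430e-06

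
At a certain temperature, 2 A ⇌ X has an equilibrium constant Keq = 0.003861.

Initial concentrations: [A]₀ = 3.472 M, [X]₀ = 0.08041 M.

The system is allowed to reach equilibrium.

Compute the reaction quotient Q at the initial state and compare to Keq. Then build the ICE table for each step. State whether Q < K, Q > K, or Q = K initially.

Q₀ = 0.00667; Q > K (proceeds reverse)

Q₀ = 0.00667 vs Keq = 0.003861 ⇒ Q>K, reverse
Step 1:
                  A         X
  I           3.472   0.08041
  C         0.06426  -0.03213
  E           3.536   0.04828
  solve Keq expr → x = -0.03213; check Q = 0.003861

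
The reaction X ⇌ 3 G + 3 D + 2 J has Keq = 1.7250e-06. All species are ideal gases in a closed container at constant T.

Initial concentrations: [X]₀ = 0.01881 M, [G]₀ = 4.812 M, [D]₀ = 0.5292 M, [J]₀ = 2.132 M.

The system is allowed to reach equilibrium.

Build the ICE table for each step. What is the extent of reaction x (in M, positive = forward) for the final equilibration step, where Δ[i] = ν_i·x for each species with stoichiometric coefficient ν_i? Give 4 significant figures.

Q₀ = 3990 vs Keq = 1.7250e-06 ⇒ Q>K, reverse
Step 1:
                   X          G          D          J
  I          0.01881      4.812     0.5292      2.132
  C            0.176    -0.5281    -0.5281    -0.3521
  E           0.1948      4.284   0.001105       1.78
  solve Keq expr → x = -0.176; check Q = 1.7250e-06

x = -0.176 M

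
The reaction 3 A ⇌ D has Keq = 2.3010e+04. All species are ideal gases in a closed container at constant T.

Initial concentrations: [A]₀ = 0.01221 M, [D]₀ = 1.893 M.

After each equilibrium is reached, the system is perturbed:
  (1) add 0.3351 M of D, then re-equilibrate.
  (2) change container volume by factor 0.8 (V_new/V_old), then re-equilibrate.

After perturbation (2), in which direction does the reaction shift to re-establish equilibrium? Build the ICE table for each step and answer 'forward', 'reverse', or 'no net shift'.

Direction: forward

Q₀ = 1.0399e+06 vs Keq = 2.3010e+04 ⇒ Q>K, reverse
Step 1:
                   A          D
  init       0.01221      1.893
  Δ           0.0312    -0.0104
  eq         0.04341      1.883
  solve Keq expr → x = -0.0104; check Q = 2.3010e+04
Then add 0.3351 M of D.
Step 2:
                   A          D
  init       0.04341      2.218
  Δ         0.002431 -8.1030e-04
  eq         0.04584      2.217
  solve Keq expr → x = -8.1030e-04; check Q = 2.3010e+04
Then change container volume by factor 0.8 (V_new/V_old).
Step 3:
                   A          D
  init        0.0573      2.771
  Δ        -0.007905   0.002635
  eq          0.0494      2.774
  solve Keq expr → x = 0.002635; check Q = 2.3010e+04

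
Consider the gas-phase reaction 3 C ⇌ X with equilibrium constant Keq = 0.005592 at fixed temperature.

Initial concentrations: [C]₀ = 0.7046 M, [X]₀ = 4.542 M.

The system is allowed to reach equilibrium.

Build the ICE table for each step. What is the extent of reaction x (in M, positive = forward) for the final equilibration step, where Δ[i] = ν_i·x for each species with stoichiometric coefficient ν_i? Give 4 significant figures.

x = -2.244 M

Q₀ = 12.98 vs Keq = 0.005592 ⇒ Q>K, reverse
Step 1:
                   C          X
  init        0.7046      4.542
  Δ            6.731     -2.244
  eq           7.435      2.298
  solve Keq expr → x = -2.244; check Q = 0.005592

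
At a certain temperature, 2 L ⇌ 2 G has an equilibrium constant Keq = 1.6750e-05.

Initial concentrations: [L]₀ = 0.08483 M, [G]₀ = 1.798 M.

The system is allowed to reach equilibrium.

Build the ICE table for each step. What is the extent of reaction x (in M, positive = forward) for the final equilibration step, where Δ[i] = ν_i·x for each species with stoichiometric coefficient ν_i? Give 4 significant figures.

x = -0.8952 M

Q₀ = 449.2 vs Keq = 1.6750e-05 ⇒ Q>K, reverse
Step 1:
                  L         G
  Initial   0.08483     1.798
  Change       1.79     -1.79
  Equil       1.875  0.007674
  solve Keq expr → x = -0.8952; check Q = 1.6750e-05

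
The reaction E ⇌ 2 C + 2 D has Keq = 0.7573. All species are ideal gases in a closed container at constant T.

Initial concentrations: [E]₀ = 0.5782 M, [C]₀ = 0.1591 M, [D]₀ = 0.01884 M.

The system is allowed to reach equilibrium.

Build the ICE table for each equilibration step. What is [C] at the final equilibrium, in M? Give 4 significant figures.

[C]_eq = 0.7531 M

Q₀ = 1.5539e-05 vs Keq = 0.7573 ⇒ Q<K, forward
Step 1:
                  E         C         D
  I          0.5782    0.1591   0.01884
  C          -0.297     0.594     0.594
  E          0.2812    0.7531    0.6128
  solve Keq expr → x = 0.297; check Q = 0.7573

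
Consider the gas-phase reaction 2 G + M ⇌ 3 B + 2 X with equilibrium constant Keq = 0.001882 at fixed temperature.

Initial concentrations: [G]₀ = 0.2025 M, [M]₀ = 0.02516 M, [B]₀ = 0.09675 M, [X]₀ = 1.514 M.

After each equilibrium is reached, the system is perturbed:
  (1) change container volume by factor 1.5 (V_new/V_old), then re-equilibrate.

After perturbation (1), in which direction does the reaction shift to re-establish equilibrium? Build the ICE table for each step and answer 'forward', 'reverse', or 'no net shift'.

Direction: forward

Q₀ = 2.012 vs Keq = 0.001882 ⇒ Q>K, reverse
Step 1:
                    G           M           B           X
  I            0.2025     0.02516     0.09675       1.514
  C            0.0548      0.0274    -0.08221     -0.0548
  E            0.2573     0.05256     0.01454       1.459
  solve Keq expr → x = -0.0274; check Q = 0.001882
Then change container volume by factor 1.5 (V_new/V_old).
Step 2:
                    G           M           B           X
  I            0.1715     0.03504    0.009695      0.9728
  C         -0.001859 -9.2958e-04    0.002789    0.001859
  E            0.1697     0.03411     0.01248      0.9747
  solve Keq expr → x = 9.2958e-04; check Q = 0.001882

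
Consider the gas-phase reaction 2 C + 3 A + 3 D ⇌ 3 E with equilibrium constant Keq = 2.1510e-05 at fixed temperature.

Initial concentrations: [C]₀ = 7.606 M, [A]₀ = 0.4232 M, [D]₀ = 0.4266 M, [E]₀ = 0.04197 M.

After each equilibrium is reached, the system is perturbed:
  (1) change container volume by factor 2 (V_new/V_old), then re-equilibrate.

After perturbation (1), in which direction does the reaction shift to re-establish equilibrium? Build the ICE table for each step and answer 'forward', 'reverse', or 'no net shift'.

Direction: reverse

Q₀ = 2.1717e-04 vs Keq = 2.1510e-05 ⇒ Q>K, reverse
Step 1:
                    C           A           D           E
  Initial       7.606      0.4232      0.4266     0.04197
  Change      0.01373      0.0206      0.0206     -0.0206
  Equil          7.62      0.4438      0.4472     0.02137
  solve Keq expr → x = -0.006866; check Q = 2.1510e-05
Then change container volume by factor 2 (V_new/V_old).
Step 2:
                    C           A           D           E
  Initial        3.81      0.2219      0.2236     0.01069
  Change     0.004733    0.007099    0.007099   -0.007099
  Equil         3.815       0.229      0.2307    0.003587
  solve Keq expr → x = -0.002366; check Q = 2.1510e-05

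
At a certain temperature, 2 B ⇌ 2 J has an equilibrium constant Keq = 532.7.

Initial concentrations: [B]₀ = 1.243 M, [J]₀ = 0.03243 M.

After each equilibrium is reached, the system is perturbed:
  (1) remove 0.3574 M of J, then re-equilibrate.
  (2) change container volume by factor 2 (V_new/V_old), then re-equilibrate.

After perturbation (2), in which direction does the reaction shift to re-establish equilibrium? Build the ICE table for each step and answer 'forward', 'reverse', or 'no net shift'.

Q₀ = 6.8069e-04 vs Keq = 532.7 ⇒ Q<K, forward
Step 1:
                   B          J
  init         1.243    0.03243
  Δ            -1.19       1.19
  eq         0.05297      1.222
  solve Keq expr → x = 0.595; check Q = 532.7
Then remove 0.3574 M of J.
Step 2:
                   B          J
  init       0.05297     0.8651
  Δ         -0.01484    0.01484
  eq         0.03812     0.8799
  solve Keq expr → x = 0.007421; check Q = 532.7
Then change container volume by factor 2 (V_new/V_old).
Step 3:
                   B          J
  init       0.01906       0.44
  Δ                0          0
  eq         0.01906       0.44
  solve Keq expr → x = 0; check Q = 532.7

Direction: no net shift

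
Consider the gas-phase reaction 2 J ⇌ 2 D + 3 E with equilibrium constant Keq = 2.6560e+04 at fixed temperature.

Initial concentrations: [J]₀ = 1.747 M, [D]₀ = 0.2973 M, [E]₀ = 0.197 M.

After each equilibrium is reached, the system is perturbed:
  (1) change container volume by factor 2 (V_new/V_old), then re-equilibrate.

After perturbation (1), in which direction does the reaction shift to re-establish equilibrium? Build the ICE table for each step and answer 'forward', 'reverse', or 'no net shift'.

Q₀ = 2.2141e-04 vs Keq = 2.6560e+04 ⇒ Q<K, forward
Step 1:
                    J           D           E
  init          1.747      0.2973       0.197
  Δ            -1.692       1.692       2.538
  eq           0.0552       1.989       2.735
  solve Keq expr → x = 0.8459; check Q = 2.6560e+04
Then change container volume by factor 2 (V_new/V_old).
Step 2:
                    J           D           E
  init         0.0276      0.9946       1.367
  Δ          -0.01738     0.01738     0.02608
  eq          0.01021       1.012       1.393
  solve Keq expr → x = 0.008692; check Q = 2.6560e+04

Direction: forward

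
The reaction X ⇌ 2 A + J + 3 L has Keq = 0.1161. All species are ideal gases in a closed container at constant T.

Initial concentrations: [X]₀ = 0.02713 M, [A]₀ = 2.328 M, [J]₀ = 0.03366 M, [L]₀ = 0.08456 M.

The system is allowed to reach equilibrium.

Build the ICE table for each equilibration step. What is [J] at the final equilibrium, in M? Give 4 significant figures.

[J]_eq = 0.05323 M

Q₀ = 0.004066 vs Keq = 0.1161 ⇒ Q<K, forward
Step 1:
                   X          A          J          L
  init       0.02713      2.328    0.03366    0.08456
  Δ         -0.01957    0.03915    0.01957    0.05872
  eq        0.007557      2.367    0.05323     0.1433
  solve Keq expr → x = 0.01957; check Q = 0.1161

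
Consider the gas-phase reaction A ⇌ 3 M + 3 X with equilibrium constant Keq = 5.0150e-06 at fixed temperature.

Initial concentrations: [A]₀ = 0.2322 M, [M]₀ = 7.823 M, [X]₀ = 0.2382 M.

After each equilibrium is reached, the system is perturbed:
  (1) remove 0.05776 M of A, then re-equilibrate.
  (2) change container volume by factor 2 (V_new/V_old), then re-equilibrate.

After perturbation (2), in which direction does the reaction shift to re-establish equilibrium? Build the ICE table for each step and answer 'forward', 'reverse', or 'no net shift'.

Direction: forward

Q₀ = 27.87 vs Keq = 5.0150e-06 ⇒ Q>K, reverse
Step 1:
                  A         M         X
  init       0.2322     7.823    0.2382
  Δ         0.07889   -0.2367   -0.2367
  eq         0.3111     7.586  0.001529
  solve Keq expr → x = -0.07889; check Q = 5.0150e-06
Then remove 0.05776 M of A.
Step 2:
                  A         M         X
  init       0.2533     7.586  0.001529
  Δ       3.3694e-05 -1.0108e-04 -1.0108e-04
  eq         0.2534     7.586  0.001428
  solve Keq expr → x = -3.3694e-05; check Q = 5.0150e-06
Then change container volume by factor 2 (V_new/V_old).
Step 3:
                  A         M         X
  init       0.1267     3.793 7.1387e-04
  Δ       -5.1617e-04  0.001549  0.001549
  eq         0.1262     3.795  0.002262
  solve Keq expr → x = 5.1617e-04; check Q = 5.0150e-06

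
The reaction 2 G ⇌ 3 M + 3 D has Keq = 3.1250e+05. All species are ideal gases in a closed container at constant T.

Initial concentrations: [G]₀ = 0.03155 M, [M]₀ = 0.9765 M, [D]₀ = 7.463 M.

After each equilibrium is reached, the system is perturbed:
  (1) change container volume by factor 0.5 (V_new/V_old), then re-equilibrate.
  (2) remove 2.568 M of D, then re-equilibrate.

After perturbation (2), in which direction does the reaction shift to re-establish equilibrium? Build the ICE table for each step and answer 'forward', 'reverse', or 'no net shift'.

Q₀ = 3.8883e+05 vs Keq = 3.1250e+05 ⇒ Q>K, reverse
Step 1:
                   G          M          D
  init       0.03155     0.9765      7.463
  Δ         0.003337  -0.005006  -0.005006
  eq         0.03489     0.9715      7.458
  solve Keq expr → x = -0.001669; check Q = 3.1250e+05
Then change container volume by factor 0.5 (V_new/V_old).
Step 2:
                   G          M          D
  init       0.06977      1.943      14.92
  Δ           0.1553    -0.2329    -0.2329
  eq          0.2251       1.71      14.68
  solve Keq expr → x = -0.07765; check Q = 3.1250e+05
Then remove 2.568 M of D.
Step 3:
                   G          M          D
  init        0.2251       1.71      12.12
  Δ         -0.04484    0.06726    0.06726
  eq          0.1802      1.777      12.18
  solve Keq expr → x = 0.02242; check Q = 3.1250e+05

Direction: forward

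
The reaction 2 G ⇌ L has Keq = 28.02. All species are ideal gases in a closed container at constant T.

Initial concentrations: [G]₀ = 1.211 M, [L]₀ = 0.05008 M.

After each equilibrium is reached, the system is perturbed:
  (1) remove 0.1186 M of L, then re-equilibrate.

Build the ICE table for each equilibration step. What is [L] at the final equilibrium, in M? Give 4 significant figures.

Q₀ = 0.03415 vs Keq = 28.02 ⇒ Q<K, forward
Step 1:
                   G          L
  init         1.211    0.05008
  Δ           -1.067     0.5334
  eq          0.1443     0.5834
  solve Keq expr → x = 0.5334; check Q = 28.02
Then remove 0.1186 M of L.
Step 2:
                   G          L
  init        0.1443     0.4648
  Δ          -0.0145   0.007249
  eq          0.1298     0.4721
  solve Keq expr → x = 0.007249; check Q = 28.02

[L]_eq = 0.4721 M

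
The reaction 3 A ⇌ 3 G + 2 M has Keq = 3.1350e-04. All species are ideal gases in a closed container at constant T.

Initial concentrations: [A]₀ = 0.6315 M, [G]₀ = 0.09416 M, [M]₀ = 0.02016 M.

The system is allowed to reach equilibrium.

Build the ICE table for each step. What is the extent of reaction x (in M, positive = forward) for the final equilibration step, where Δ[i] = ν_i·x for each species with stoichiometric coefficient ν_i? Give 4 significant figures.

x = 0.0319 M

Q₀ = 1.3473e-06 vs Keq = 3.1350e-04 ⇒ Q<K, forward
Step 1:
                    A           G           M
  I            0.6315     0.09416     0.02016
  C          -0.09569     0.09569     0.06379
  E            0.5358      0.1898     0.08395
  solve Keq expr → x = 0.0319; check Q = 3.1350e-04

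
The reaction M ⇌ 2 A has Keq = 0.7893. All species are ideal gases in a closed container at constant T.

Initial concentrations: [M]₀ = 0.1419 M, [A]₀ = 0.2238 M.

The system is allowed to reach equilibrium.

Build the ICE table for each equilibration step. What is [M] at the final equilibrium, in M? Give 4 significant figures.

Q₀ = 0.353 vs Keq = 0.7893 ⇒ Q<K, forward
Step 1:
                   M          A
  I           0.1419     0.2238
  C         -0.03401    0.06802
  E           0.1079     0.2918
  solve Keq expr → x = 0.03401; check Q = 0.7893

[M]_eq = 0.1079 M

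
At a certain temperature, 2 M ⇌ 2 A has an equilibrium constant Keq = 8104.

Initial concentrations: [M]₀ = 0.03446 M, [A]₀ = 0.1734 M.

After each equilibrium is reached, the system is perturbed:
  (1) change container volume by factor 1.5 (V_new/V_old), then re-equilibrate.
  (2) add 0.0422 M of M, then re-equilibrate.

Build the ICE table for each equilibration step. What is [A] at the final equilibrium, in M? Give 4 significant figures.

[A]_eq = 0.1788 M

Q₀ = 25.32 vs Keq = 8104 ⇒ Q<K, forward
Step 1:
                  M         A
  init      0.03446    0.1734
  Δ        -0.03218   0.03218
  eq       0.002284    0.2056
  solve Keq expr → x = 0.01609; check Q = 8104
Then change container volume by factor 1.5 (V_new/V_old).
Step 2:
                  M         A
  init     0.001522    0.1371
  Δ               0         0
  eq       0.001522    0.1371
  solve Keq expr → x = 0; check Q = 8104
Then add 0.0422 M of M.
Step 3:
                  M         A
  init      0.04372    0.1371
  Δ        -0.04174   0.04174
  eq       0.001986    0.1788
  solve Keq expr → x = 0.02087; check Q = 8104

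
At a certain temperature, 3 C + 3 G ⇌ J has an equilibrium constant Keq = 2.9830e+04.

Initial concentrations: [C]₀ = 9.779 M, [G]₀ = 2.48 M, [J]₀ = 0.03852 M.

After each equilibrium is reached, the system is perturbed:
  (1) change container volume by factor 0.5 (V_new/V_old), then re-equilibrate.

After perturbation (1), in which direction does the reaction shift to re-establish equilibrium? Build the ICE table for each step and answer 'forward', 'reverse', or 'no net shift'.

Q₀ = 2.7005e-06 vs Keq = 2.9830e+04 ⇒ Q<K, forward
Step 1:
                  C         G         J
  Initial     9.779      2.48   0.03852
  Change     -2.476    -2.476    0.8253
  Equil       7.303  0.004205    0.8638
  solve Keq expr → x = 0.8253; check Q = 2.9830e+04
Then change container volume by factor 0.5 (V_new/V_old).
Step 2:
                  C         G         J
  Initial     14.61  0.008409     1.728
  Change  -0.005759 -0.005759   0.00192
  Equil        14.6  0.002651     1.729
  solve Keq expr → x = 0.00192; check Q = 2.9830e+04

Direction: forward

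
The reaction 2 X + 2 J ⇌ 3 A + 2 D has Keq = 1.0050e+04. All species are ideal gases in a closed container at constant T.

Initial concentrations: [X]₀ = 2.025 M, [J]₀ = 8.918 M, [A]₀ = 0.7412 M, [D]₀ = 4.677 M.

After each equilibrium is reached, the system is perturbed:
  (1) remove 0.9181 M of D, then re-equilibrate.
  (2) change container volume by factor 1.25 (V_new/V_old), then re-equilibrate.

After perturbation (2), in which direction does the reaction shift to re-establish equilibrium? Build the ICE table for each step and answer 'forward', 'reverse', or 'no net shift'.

Q₀ = 0.02731 vs Keq = 1.0050e+04 ⇒ Q<K, forward
Step 1:
                   X          J          A          D
  Initial      2.025      8.918     0.7412      4.677
  Change      -1.958     -1.958      2.937      1.958
  Equil      0.06708       6.96      3.678      6.635
  solve Keq expr → x = 0.979; check Q = 1.0050e+04
Then remove 0.9181 M of D.
Step 2:
                   X          J          A          D
  Initial    0.06708       6.96      3.678      5.717
  Change   -0.008807  -0.008807    0.01321   0.008807
  Equil      0.05827      6.951      3.691      5.726
  solve Keq expr → x = 0.004403; check Q = 1.0050e+04
Then change container volume by factor 1.25 (V_new/V_old).
Step 3:
                   X          J          A          D
  Initial    0.04662      5.561      2.953      4.581
  Change   -0.004694  -0.004694   0.007041   0.004694
  Equil      0.04192      5.556       2.96      4.585
  solve Keq expr → x = 0.002347; check Q = 1.0050e+04

Direction: forward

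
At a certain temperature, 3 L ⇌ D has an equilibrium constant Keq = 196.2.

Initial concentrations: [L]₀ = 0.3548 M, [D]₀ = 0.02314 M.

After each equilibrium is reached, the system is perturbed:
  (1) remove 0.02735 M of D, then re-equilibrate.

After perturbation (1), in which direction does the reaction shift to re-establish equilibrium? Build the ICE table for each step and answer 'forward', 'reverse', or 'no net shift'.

Direction: forward

Q₀ = 0.5181 vs Keq = 196.2 ⇒ Q<K, forward
Step 1:
                  L         D
  I          0.3548   0.02314
  C         -0.2714   0.09048
  E         0.08335    0.1136
  solve Keq expr → x = 0.09048; check Q = 196.2
Then remove 0.02735 M of D.
Step 2:
                  L         D
  I         0.08335   0.08627
  C       -0.006663  0.002221
  E         0.07669   0.08849
  solve Keq expr → x = 0.002221; check Q = 196.2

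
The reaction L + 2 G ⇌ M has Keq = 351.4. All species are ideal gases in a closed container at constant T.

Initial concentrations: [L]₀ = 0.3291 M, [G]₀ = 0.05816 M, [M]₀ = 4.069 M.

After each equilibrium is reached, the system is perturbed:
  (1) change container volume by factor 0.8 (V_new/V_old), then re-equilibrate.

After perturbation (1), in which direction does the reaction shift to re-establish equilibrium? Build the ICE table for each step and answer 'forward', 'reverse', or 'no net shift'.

Direction: forward

Q₀ = 3655 vs Keq = 351.4 ⇒ Q>K, reverse
Step 1:
                  L         G         M
  Initial    0.3291   0.05816     4.069
  Change    0.05691    0.1138  -0.05691
  Equil       0.386     0.172     4.012
  solve Keq expr → x = -0.05691; check Q = 351.4
Then change container volume by factor 0.8 (V_new/V_old).
Step 2:
                  L         G         M
  Initial    0.4825     0.215     5.015
  Change   -0.01953  -0.03906   0.01953
  Equil       0.463    0.1759     5.035
  solve Keq expr → x = 0.01953; check Q = 351.4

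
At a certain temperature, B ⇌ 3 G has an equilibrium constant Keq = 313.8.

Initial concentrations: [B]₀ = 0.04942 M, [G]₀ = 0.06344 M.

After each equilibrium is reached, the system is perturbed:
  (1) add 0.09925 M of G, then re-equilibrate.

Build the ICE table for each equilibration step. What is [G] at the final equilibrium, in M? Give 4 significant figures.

Q₀ = 0.005166 vs Keq = 313.8 ⇒ Q<K, forward
Step 1:
                   B          G
  init       0.04942    0.06344
  Δ         -0.04939     0.1482
  eq      3.0196e-05     0.2116
  solve Keq expr → x = 0.04939; check Q = 313.8
Then add 0.09925 M of G.
Step 2:
                   B          G
  init    3.0196e-05     0.3109
  Δ       6.5351e-05 -1.9605e-04
  eq      9.5547e-05     0.3107
  solve Keq expr → x = -6.5351e-05; check Q = 313.8

[G]_eq = 0.3107 M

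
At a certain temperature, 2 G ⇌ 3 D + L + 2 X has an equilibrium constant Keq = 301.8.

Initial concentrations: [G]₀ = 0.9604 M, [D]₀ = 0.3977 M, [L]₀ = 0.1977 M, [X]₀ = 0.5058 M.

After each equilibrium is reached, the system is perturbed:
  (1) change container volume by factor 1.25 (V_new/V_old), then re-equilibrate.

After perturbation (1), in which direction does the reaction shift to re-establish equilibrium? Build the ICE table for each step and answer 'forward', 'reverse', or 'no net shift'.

Direction: forward

Q₀ = 0.003449 vs Keq = 301.8 ⇒ Q<K, forward
Step 1:
                  G         D         L         X
  Initial    0.9604    0.3977    0.1977    0.5058
  Change    -0.8328     1.249    0.4164    0.8328
  Equil      0.1276     1.647    0.6141     1.339
  solve Keq expr → x = 0.4164; check Q = 301.8
Then change container volume by factor 1.25 (V_new/V_old).
Step 2:
                  G         D         L         X
  Initial    0.1021     1.318    0.4913     1.071
  Change   -0.03031   0.04547   0.01516   0.03031
  Equil     0.07178     1.363    0.5064     1.101
  solve Keq expr → x = 0.01516; check Q = 301.8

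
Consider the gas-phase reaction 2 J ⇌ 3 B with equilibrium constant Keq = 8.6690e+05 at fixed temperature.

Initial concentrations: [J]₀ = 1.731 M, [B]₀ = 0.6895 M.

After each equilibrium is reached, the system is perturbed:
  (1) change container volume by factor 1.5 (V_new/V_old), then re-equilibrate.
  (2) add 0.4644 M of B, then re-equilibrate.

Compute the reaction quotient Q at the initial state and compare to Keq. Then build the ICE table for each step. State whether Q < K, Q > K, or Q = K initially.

Q₀ = 0.1094; Q < K (proceeds forward)

Q₀ = 0.1094 vs Keq = 8.6690e+05 ⇒ Q<K, forward
Step 1:
                    J           B
  Initial       1.731      0.6895
  Change       -1.725       2.587
  Equil       0.00637       3.276
  solve Keq expr → x = 0.8623; check Q = 8.6690e+05
Then change container volume by factor 1.5 (V_new/V_old).
Step 2:
                    J           B
  Initial    0.004246       2.184
  Change  -7.7647e-04    0.001165
  Equil       0.00347       2.185
  solve Keq expr → x = 3.8823e-04; check Q = 8.6690e+05
Then add 0.4644 M of B.
Step 3:
                    J           B
  Initial     0.00347        2.65
  Change     0.001158   -0.001737
  Equil      0.004628       2.648
  solve Keq expr → x = -5.7915e-04; check Q = 8.6690e+05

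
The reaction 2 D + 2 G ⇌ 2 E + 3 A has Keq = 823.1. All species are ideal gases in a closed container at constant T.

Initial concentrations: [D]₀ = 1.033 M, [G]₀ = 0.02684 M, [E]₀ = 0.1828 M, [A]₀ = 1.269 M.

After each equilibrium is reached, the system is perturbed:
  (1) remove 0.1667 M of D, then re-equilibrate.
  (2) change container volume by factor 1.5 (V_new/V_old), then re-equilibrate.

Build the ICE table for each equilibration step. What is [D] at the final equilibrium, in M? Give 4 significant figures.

Q₀ = 88.83 vs Keq = 823.1 ⇒ Q<K, forward
Step 1:
                  D         G         E         A
  I           1.033   0.02684    0.1828     1.269
  C        -0.01676  -0.01676   0.01676   0.02514
  E           1.016   0.01008    0.1996     1.294
  solve Keq expr → x = 0.008381; check Q = 823.1
Then remove 0.1667 M of D.
Step 2:
                  D         G         E         A
  I          0.8495   0.01008    0.1996     1.294
  C        0.001806  0.001806 -0.001806 -0.002708
  E          0.8513   0.01188    0.1978     1.291
  solve Keq expr → x = -9.0278e-04; check Q = 823.1
Then change container volume by factor 1.5 (V_new/V_old).
Step 3:
                  D         G         E         A
  I          0.5676  0.007922    0.1318     0.861
  C       -0.001349 -0.001349  0.001349  0.002023
  E          0.5662  0.006573    0.1332     0.863
  solve Keq expr → x = 6.7441e-04; check Q = 823.1

[D]_eq = 0.5662 M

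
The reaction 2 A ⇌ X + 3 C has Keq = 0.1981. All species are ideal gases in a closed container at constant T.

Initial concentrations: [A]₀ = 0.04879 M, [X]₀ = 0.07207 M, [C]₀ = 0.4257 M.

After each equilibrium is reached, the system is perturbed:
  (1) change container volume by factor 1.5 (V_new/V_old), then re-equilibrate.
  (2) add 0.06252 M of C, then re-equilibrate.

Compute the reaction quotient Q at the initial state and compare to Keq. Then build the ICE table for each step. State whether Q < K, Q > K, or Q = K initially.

Q₀ = 2.336 vs Keq = 0.1981 ⇒ Q>K, reverse
Step 1:
                   A          X          C
  init       0.04879    0.07207     0.4257
  Δ          0.05112   -0.02556   -0.07668
  eq         0.09991    0.04651      0.349
  solve Keq expr → x = -0.02556; check Q = 0.1981
Then change container volume by factor 1.5 (V_new/V_old).
Step 2:
                   A          X          C
  init       0.06661    0.03101     0.2327
  Δ         -0.01219   0.006097    0.01829
  eq         0.05441     0.0371      0.251
  solve Keq expr → x = 0.006097; check Q = 0.1981
Then add 0.06252 M of C.
Step 3:
                   A          X          C
  init       0.05441     0.0371     0.3135
  Δ          0.01062  -0.005308   -0.01593
  eq         0.06503     0.0318     0.2976
  solve Keq expr → x = -0.005308; check Q = 0.1981

Q₀ = 2.336; Q > K (proceeds reverse)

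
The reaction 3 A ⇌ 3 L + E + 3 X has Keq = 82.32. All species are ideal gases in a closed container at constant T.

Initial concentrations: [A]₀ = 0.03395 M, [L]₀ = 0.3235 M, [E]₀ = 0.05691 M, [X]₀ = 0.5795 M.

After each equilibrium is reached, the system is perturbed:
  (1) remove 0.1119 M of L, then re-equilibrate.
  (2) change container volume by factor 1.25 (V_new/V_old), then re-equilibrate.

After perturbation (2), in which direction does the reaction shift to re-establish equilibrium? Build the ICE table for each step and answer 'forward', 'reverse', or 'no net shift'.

Q₀ = 9.582 vs Keq = 82.32 ⇒ Q<K, forward
Step 1:
                  A         L         E         X
  init      0.03395    0.3235   0.05691    0.5795
  Δ        -0.01558   0.01558  0.005194   0.01558
  eq        0.01837    0.3391    0.0621    0.5951
  solve Keq expr → x = 0.005194; check Q = 82.32
Then remove 0.1119 M of L.
Step 2:
                  A         L         E         X
  init      0.01837    0.2272    0.0621    0.5951
  Δ       -0.005521  0.005521   0.00184  0.005521
  eq        0.01285    0.2327   0.06394    0.6006
  solve Keq expr → x = 0.00184; check Q = 82.32
Then change container volume by factor 1.25 (V_new/V_old).
Step 3:
                  A         L         E         X
  init      0.01028    0.1862   0.05116    0.4805
  Δ       -0.002463  0.002463 8.2100e-04  0.002463
  eq       0.007815    0.1886   0.05198    0.4829
  solve Keq expr → x = 8.2100e-04; check Q = 82.32

Direction: forward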